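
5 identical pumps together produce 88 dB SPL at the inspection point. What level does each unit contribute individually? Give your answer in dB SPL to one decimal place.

For N identical incoherent sources L_total = L₁ + 10·log₁₀ N, so L₁ = 88 − 10·log₁₀(5) = 88 − 6.990.

81.0 dB SPL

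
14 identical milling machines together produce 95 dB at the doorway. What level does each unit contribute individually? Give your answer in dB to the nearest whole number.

14 equal contributions raise the level by 10·log₁₀ 14 = 11.461 dB, so each unit alone gives 95 − 11.461.

84 dB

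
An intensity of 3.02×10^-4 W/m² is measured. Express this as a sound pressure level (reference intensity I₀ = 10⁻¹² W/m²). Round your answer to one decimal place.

I/I₀ = 3.02×10^-4/10⁻¹² = 3.02×10^8, and L = 10·log₁₀(I/I₀).
L = 10·(0.4800 + 8) = 84.80 dB.

84.8 dB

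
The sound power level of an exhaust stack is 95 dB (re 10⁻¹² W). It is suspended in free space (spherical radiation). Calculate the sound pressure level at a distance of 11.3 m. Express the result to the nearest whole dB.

63 dB

L_p = L_w − 10·log₁₀(4π·r²) with r = 11.3 m.
4π·r² = 1605 m², 10·log₁₀ of that is 32.054 dB.
L_p = 95 − 32.054 = 62.95 dB.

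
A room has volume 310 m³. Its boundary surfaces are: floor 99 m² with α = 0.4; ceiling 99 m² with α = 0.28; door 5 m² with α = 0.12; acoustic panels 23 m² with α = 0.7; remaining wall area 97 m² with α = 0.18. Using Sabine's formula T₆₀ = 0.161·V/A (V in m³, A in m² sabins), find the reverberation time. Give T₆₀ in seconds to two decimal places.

0.49 s

Total absorption A = 99·0.4 + 99·0.28 + 5·0.12 + 23·0.7 + 97·0.18 = 101.48 m² sabins.
T₆₀ = 0.161·V/A = 0.161·310/101.48 = 0.492 s.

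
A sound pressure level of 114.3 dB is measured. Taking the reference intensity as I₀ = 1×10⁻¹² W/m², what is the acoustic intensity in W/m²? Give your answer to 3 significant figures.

0.269 W/m²

L = 10·log₁₀(I/I₀) ⇒ I = I₀·10^(L/10) = 10⁻¹² × 10^11.43.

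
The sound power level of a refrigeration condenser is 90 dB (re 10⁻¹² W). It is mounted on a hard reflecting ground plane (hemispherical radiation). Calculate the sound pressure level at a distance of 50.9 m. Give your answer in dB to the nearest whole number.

48 dB

The power spreads over a hemisphere of area 2π·r², so L_p = L_w − 10·log₁₀(2π·r²).
2π·r² = 1.628e+04 m², 10·log₁₀ of that is 42.116 dB.
L_p = 90 − 42.116 = 47.88 dB.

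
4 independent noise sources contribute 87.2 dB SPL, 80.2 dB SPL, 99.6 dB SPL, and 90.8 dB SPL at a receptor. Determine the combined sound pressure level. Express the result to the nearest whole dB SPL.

100 dB SPL

For uncorrelated sources the intensities add, so convert each level to linear form, sum, and take 10·log₁₀ of the total.
Σ 10^(L/10) = 10^(87.2/10) + 10^(80.2/10) + 10^(99.6/10) + 10^(90.8/10) = 1.095e+10.
L_total = 10·log₁₀(1.095e+10) = 100.39 dB SPL.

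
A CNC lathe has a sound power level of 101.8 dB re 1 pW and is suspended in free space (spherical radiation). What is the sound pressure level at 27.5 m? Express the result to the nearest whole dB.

62 dB

Free-field spherical radiation: L_p = L_w − 10·log₁₀(4π·r²), r = 27.5 m.
4π·r² = 9503 m², 10·log₁₀ of that is 39.779 dB.
L_p = 101.8 − 39.779 = 62.02 dB.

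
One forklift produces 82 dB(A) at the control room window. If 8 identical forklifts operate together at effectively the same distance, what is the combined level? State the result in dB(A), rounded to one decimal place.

N identical incoherent sources raise the level by 10·log₁₀ N.
L_total = 82 + 10·log₁₀(8) = 82 + 9.031 = 91.03 dB(A).

91.0 dB(A)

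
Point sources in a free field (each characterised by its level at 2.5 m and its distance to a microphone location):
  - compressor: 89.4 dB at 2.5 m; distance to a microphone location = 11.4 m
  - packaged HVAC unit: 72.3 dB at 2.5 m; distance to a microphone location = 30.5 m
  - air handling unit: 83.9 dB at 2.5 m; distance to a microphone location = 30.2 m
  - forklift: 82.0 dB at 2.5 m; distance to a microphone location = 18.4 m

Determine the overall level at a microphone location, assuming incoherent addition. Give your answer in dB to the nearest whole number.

77 dB

Apply inverse-square spreading to bring every level to the receiver, then sum 10^(L/10).
compressor: 89.4 − 20·log₁₀(11.4/2.5) = 89.4 − 13.18 = 76.22 dB.
packaged HVAC unit: 72.3 − 20·log₁₀(30.5/2.5) = 72.3 − 21.73 = 50.57 dB.
air handling unit: 83.9 − 20·log₁₀(30.2/2.5) = 83.9 − 21.64 = 62.26 dB.
forklift: 82.0 − 20·log₁₀(18.4/2.5) = 82.0 − 17.34 = 64.66 dB.
Σ 10^(L/10) = 4.661e+07 → L_total = 10·log₁₀(4.661e+07) = 76.68 dB.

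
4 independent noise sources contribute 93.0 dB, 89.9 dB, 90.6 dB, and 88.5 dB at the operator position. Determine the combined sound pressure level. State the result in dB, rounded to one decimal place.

For uncorrelated sources the intensities add, so convert each level to linear form, sum, and take 10·log₁₀ of the total.
Σ 10^(L/10) = 10^(93.0/10) + 10^(89.9/10) + 10^(90.6/10) + 10^(88.5/10) = 4.829e+09.
L_total = 10·log₁₀(4.829e+09) = 96.84 dB.

96.8 dB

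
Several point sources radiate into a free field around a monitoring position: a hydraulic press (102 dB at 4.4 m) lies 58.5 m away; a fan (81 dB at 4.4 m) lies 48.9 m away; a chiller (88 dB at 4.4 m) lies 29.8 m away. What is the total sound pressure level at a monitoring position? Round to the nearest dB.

80 dB

Apply inverse-square spreading to bring every level to the receiver, then sum 10^(L/10).
hydraulic press: 102 − 20·log₁₀(58.5/4.4) = 102 − 22.47 = 79.53 dB.
fan: 81 − 20·log₁₀(48.9/4.4) = 81 − 20.92 = 60.08 dB.
chiller: 88 − 20·log₁₀(29.8/4.4) = 88 − 16.62 = 71.38 dB.
Σ 10^(L/10) = 1.044e+08 → L_total = 10·log₁₀(1.044e+08) = 80.19 dB.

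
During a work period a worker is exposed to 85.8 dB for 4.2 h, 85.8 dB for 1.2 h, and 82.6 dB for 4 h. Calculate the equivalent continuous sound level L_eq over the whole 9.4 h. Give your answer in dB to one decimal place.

Weight each interval's intensity by its duration and average over T = 9.4 h:
Σ tᵢ·10^(Lᵢ/10) = 4.2·10^(85.8/10) + 1.2·10^(85.8/10) + 4·10^(82.6/10) = 2.781e+09.
L_eq = 10·log₁₀(2.781e+09/9.4) = 84.71 dB.

84.7 dB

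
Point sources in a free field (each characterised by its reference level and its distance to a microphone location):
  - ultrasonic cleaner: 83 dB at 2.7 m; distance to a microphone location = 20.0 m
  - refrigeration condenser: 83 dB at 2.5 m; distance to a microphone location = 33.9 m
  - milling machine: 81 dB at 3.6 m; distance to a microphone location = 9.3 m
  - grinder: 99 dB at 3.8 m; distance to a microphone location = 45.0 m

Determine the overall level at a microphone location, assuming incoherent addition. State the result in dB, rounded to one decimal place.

First find each source's level at the receiver (point-source: −20·log₁₀(r/r_ref)), then combine on an intensity basis.
ultrasonic cleaner: 83 − 20·log₁₀(20.0/2.7) = 83 − 17.39 = 65.61 dB.
refrigeration condenser: 83 − 20·log₁₀(33.9/2.5) = 83 − 22.65 = 60.35 dB.
milling machine: 81 − 20·log₁₀(9.3/3.6) = 81 − 8.24 = 72.76 dB.
grinder: 99 − 20·log₁₀(45.0/3.8) = 99 − 21.47 = 77.53 dB.
Σ 10^(L/10) = 8.023e+07 → L_total = 10·log₁₀(8.023e+07) = 79.04 dB.

79.0 dB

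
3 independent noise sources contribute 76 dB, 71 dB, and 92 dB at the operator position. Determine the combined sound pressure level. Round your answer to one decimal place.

92.1 dB

Incoherent sources combine by intensity addition: L_total = 10·log₁₀(Σ 10^(L_i/10)).
Σ 10^(L/10) = 10^(76/10) + 10^(71/10) + 10^(92/10) = 1.637e+09.
L_total = 10·log₁₀(1.637e+09) = 92.14 dB.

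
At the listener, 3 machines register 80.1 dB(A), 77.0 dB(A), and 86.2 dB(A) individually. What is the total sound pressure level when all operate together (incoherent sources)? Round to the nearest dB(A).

88 dB(A)

For uncorrelated sources the intensities add, so convert each level to linear form, sum, and take 10·log₁₀ of the total.
Σ 10^(L/10) = 10^(80.1/10) + 10^(77.0/10) + 10^(86.2/10) = 5.693e+08.
L_total = 10·log₁₀(5.693e+08) = 87.55 dB(A).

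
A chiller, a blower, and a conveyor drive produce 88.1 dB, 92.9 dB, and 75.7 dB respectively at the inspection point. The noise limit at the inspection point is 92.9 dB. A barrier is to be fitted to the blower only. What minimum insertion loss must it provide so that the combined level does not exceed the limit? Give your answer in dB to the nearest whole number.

Everything except the blower sums to 10^(88.1/10) + 10^(75.7/10) = 6.828e+08 in linear terms, 88.34 dB.
To meet 92.9 dB overall, the treated blower may contribute at most 10^(92.9/10) − 6.828e+08 = 1.267e+09, i.e. 91.03 dB.
So the blower must be reduced from 92.9 to 91.03 dB: IL = 1.87 dB.

2 dB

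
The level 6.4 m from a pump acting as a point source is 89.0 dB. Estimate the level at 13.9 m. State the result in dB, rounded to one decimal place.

82.3 dB

For a point source, L₂ = L₁ − 20·log₁₀(r₂/r₁).
L₂ = 89.0 − 20·log₁₀(13.9/6.4) = 89.0 − 6.737 = 82.26 dB.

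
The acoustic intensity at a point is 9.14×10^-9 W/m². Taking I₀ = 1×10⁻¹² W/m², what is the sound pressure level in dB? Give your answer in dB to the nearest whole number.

40 dB

L = 10·log₁₀(I/I₀) = 10·log₁₀(9.14×10^-9/10⁻¹²) = 10·log₁₀(9.14×10^3).
L = 10·(0.9609 + 3) = 39.61 dB.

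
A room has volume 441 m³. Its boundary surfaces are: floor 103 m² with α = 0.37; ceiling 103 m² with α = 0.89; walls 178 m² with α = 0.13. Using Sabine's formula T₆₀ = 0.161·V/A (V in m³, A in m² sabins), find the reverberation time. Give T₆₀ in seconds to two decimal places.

Summing Sᵢαᵢ: 103·0.37 + 103·0.89 + 178·0.13 = 152.92 m².
T₆₀ = 0.161 × 441 / 152.92 = 0.464 s.

0.46 s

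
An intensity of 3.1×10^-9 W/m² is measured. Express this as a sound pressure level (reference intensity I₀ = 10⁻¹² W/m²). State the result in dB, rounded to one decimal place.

34.9 dB

Dividing by I₀ shifts the exponent by 12: I/I₀ = 3.1×10^3.
L = 10·(0.4914 + 3) = 34.91 dB.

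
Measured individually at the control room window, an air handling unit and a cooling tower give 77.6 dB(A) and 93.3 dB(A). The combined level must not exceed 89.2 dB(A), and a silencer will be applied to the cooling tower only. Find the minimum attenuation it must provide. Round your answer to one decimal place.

4.4 dB

Everything except the cooling tower sums to 10^(77.6/10) = 5.754e+07 in linear terms, 77.60 dB(A).
To meet 89.2 dB(A) overall, the treated cooling tower may contribute at most 10^(89.2/10) − 5.754e+07 = 7.742e+08, i.e. 88.89 dB(A).
So the cooling tower must be reduced from 93.3 to 88.89 dB(A): IL = 4.41 dB.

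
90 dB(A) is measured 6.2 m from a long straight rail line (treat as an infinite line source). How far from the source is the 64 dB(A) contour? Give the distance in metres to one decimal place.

For a line source L₁ − L₂ = 10·log₁₀(r₂/r₁), so r₂ = r₁·10^((L₁−L₂)/10).
r₂ = 6.2·10^((90−64)/10) = 6.2·10^(26.0/10) = 2468.26 m.

2468.3 m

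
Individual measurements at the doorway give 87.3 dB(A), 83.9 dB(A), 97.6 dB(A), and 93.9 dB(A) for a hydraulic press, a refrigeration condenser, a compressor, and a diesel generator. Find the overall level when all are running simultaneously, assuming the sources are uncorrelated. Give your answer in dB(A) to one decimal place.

99.5 dB(A)

For uncorrelated sources the intensities add, so convert each level to linear form, sum, and take 10·log₁₀ of the total.
Σ 10^(L/10) = 10^(87.3/10) + 10^(83.9/10) + 10^(97.6/10) + 10^(93.9/10) = 8.992e+09.
L_total = 10·log₁₀(8.992e+09) = 99.54 dB(A).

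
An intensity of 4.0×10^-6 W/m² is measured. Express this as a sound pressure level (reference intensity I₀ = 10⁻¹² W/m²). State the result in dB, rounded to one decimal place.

Dividing by I₀ shifts the exponent by 12: I/I₀ = 4.0×10^6.
L = 10·(0.6021 + 6) = 66.02 dB.

66.0 dB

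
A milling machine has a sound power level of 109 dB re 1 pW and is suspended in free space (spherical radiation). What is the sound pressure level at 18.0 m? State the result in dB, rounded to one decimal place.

72.9 dB

Free-field spherical radiation: L_p = L_w − 10·log₁₀(4π·r²), r = 18.0 m.
4π·r² = 4072 m², 10·log₁₀ of that is 36.098 dB.
L_p = 109 − 36.098 = 72.90 dB.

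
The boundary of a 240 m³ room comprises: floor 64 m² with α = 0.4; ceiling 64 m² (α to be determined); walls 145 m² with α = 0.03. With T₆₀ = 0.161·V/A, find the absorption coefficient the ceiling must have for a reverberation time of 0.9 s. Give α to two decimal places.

Required total absorption A = 0.161·240/0.9 = 42.93 m².
Absorption from the other surfaces = 64·0.4 + 145·0.03 = 29.95 m², so the ceiling must supply 12.98 m² over 64 m².
α = 12.98/64 = 0.203.

0.20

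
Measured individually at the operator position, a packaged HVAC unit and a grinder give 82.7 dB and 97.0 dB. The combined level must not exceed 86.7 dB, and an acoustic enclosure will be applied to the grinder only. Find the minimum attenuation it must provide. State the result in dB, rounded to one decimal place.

Fixed contribution from the other source: Σ 10^(L/10) = 10^(82.7/10) = 1.862e+08 (82.70 dB).
To meet 86.7 dB overall, the treated grinder may contribute at most 10^(86.7/10) − 1.862e+08 = 2.815e+08, i.e. 84.50 dB.
So the grinder must be reduced from 97.0 to 84.50 dB: IL = 12.50 dB.

12.5 dB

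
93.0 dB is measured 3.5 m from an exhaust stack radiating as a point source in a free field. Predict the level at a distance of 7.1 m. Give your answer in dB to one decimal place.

For a point source, L₂ = L₁ − 20·log₁₀(r₂/r₁).
L₂ = 93.0 − 20·log₁₀(7.1/3.5) = 93.0 − 6.144 = 86.86 dB.

86.9 dB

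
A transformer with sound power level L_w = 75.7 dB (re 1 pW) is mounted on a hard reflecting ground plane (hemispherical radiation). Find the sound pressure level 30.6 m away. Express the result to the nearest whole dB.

38 dB

L_p = L_w − 10·log₁₀(2π·r²) with r = 30.6 m.
2π·r² = 5883 m², 10·log₁₀ of that is 37.696 dB.
L_p = 75.7 − 37.696 = 38.00 dB.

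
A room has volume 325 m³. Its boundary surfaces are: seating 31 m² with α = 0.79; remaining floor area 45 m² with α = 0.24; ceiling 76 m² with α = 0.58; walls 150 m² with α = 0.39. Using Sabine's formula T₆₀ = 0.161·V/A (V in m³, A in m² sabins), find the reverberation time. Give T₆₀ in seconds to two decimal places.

0.38 s

Total absorption A = 31·0.79 + 45·0.24 + 76·0.58 + 150·0.39 = 137.87 m² sabins.
T₆₀ = 0.161 × 325 / 137.87 = 0.380 s.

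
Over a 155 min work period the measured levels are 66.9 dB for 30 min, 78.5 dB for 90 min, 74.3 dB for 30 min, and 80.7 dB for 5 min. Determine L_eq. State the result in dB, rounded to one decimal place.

77.1 dB

Weight each interval's intensity by its duration and average over T = 155 min:
Σ tᵢ·10^(Lᵢ/10) = 30·10^(66.9/10) + 90·10^(78.5/10) + 30·10^(74.3/10) + 5·10^(80.7/10) = 7.913e+09.
L_eq = 10·log₁₀(7.913e+09/155) = 77.08 dB.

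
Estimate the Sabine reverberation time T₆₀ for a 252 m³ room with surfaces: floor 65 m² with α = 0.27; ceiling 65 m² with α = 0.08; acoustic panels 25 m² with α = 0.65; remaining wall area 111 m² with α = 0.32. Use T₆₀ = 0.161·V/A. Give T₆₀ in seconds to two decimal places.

0.54 s

Summing Sᵢαᵢ: 65·0.27 + 65·0.08 + 25·0.65 + 111·0.32 = 74.52 m².
T₆₀ = 0.161 × 252 / 74.52 = 0.544 s.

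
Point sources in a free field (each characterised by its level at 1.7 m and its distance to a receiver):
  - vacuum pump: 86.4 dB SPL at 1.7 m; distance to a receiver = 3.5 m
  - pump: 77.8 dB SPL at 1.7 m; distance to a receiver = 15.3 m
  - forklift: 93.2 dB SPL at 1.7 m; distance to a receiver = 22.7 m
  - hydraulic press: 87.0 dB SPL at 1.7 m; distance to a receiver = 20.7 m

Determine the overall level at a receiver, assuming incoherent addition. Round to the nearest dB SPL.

81 dB SPL

Propagate each source to the receiver with L = L_ref − 20·log₁₀(r/r_ref), then add intensities.
vacuum pump: 86.4 − 20·log₁₀(3.5/1.7) = 86.4 − 6.27 = 80.13 dB SPL.
pump: 77.8 − 20·log₁₀(15.3/1.7) = 77.8 − 19.08 = 58.72 dB SPL.
forklift: 93.2 − 20·log₁₀(22.7/1.7) = 93.2 − 22.51 = 70.69 dB SPL.
hydraulic press: 87.0 − 20·log₁₀(20.7/1.7) = 87.0 − 21.71 = 65.29 dB SPL.
Σ 10^(L/10) = 1.188e+08 → L_total = 10·log₁₀(1.188e+08) = 80.75 dB SPL.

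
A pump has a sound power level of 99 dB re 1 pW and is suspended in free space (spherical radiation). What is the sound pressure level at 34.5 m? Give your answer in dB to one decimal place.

L_p = L_w − 10·log₁₀(4π·r²) with r = 34.5 m.
4π·r² = 1.496e+04 m², 10·log₁₀ of that is 41.748 dB.
L_p = 99 − 41.748 = 57.25 dB.

57.3 dB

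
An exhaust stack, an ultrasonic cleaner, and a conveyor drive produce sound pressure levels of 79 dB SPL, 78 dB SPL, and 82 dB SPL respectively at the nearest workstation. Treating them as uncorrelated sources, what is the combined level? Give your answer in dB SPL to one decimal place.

84.8 dB SPL

Incoherent sources combine by intensity addition: L_total = 10·log₁₀(Σ 10^(L_i/10)).
Σ 10^(L/10) = 10^(79/10) + 10^(78/10) + 10^(82/10) = 3.010e+08.
L_total = 10·log₁₀(3.010e+08) = 84.79 dB SPL.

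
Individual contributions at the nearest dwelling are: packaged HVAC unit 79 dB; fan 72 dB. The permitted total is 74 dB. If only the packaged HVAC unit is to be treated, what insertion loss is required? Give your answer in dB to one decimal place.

9.3 dB

The untreated sources together contribute 10^(72/10) = 1.585e+07, i.e. 72.00 dB.
The limit corresponds to 10^(74/10) = 2.512e+07; subtracting the fixed part leaves 9.270e+06 for the packaged HVAC unit, i.e. 69.67 dB.
Required insertion loss = 79 − 69.67 = 9.33 dB.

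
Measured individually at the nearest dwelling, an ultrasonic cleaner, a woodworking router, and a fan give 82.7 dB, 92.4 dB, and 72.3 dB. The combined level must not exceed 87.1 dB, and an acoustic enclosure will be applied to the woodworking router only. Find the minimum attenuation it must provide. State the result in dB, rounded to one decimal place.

7.5 dB

The untreated sources together contribute 10^(82.7/10) + 10^(72.3/10) = 2.032e+08, i.e. 83.08 dB.
To meet 87.1 dB overall, the treated woodworking router may contribute at most 10^(87.1/10) − 2.032e+08 = 3.097e+08, i.e. 84.91 dB.
Required insertion loss = 92.4 − 84.91 = 7.49 dB.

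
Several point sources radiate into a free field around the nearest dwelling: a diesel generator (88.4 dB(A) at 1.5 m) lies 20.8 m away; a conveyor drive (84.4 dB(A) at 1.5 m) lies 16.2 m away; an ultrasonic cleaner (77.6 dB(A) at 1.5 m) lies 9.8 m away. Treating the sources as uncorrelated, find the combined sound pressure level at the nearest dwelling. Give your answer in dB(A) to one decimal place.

Apply inverse-square spreading to bring every level to the receiver, then sum 10^(L/10).
diesel generator: 88.4 − 20·log₁₀(20.8/1.5) = 88.4 − 22.84 = 65.56 dB(A).
conveyor drive: 84.4 − 20·log₁₀(16.2/1.5) = 84.4 − 20.67 = 63.73 dB(A).
ultrasonic cleaner: 77.6 − 20·log₁₀(9.8/1.5) = 77.6 − 16.30 = 61.30 dB(A).
Σ 10^(L/10) = 7.307e+06 → L_total = 10·log₁₀(7.307e+06) = 68.64 dB(A).

68.6 dB(A)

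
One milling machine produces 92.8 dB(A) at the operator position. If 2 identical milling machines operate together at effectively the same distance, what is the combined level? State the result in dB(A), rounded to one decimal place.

95.8 dB(A)

L_total = L₁ + 10·log₁₀ N for N identical incoherent sources.
L_total = 92.8 + 10·log₁₀(2) = 92.8 + 3.010 = 95.81 dB(A).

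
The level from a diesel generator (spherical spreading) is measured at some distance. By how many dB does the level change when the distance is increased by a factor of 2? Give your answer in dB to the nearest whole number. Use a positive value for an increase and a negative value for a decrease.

-6 dB

With spherical spreading the level changes by −20·log₁₀(r₂/r₁).
ΔL = −20·log₁₀(2) = -6.02 dB.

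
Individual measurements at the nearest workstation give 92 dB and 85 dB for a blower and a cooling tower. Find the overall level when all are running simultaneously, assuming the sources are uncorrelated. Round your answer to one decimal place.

92.8 dB

For uncorrelated sources the intensities add, so convert each level to linear form, sum, and take 10·log₁₀ of the total.
Σ 10^(L/10) = 10^(92/10) + 10^(85/10) = 1.901e+09.
L_total = 10·log₁₀(1.901e+09) = 92.79 dB.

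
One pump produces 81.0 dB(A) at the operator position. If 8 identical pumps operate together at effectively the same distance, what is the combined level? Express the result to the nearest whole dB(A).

N identical incoherent sources raise the level by 10·log₁₀ N.
L_total = 81.0 + 10·log₁₀(8) = 81.0 + 9.031 = 90.03 dB(A).

90 dB(A)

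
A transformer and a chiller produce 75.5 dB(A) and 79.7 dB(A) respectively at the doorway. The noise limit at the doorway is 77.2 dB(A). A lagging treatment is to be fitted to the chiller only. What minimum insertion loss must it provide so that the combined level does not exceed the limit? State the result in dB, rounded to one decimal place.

Fixed contribution from the other source: Σ 10^(L/10) = 10^(75.5/10) = 3.548e+07 (75.50 dB(A)).
The limit corresponds to 10^(77.2/10) = 5.248e+07; subtracting the fixed part leaves 1.700e+07 for the chiller, i.e. 72.30 dB(A).
So the chiller must be reduced from 79.7 to 72.30 dB(A): IL = 7.40 dB.

7.4 dB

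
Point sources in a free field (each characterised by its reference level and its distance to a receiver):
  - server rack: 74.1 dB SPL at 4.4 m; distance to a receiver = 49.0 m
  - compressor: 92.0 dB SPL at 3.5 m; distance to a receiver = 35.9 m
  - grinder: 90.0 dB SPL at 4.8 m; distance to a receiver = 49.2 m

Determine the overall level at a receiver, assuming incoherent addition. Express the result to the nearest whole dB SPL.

74 dB SPL

Apply inverse-square spreading to bring every level to the receiver, then sum 10^(L/10).
server rack: 74.1 − 20·log₁₀(49.0/4.4) = 74.1 − 20.93 = 53.17 dB SPL.
compressor: 92.0 − 20·log₁₀(35.9/3.5) = 92.0 − 20.22 = 71.78 dB SPL.
grinder: 90.0 − 20·log₁₀(49.2/4.8) = 90.0 − 20.21 = 69.79 dB SPL.
Σ 10^(L/10) = 2.479e+07 → L_total = 10·log₁₀(2.479e+07) = 73.94 dB SPL.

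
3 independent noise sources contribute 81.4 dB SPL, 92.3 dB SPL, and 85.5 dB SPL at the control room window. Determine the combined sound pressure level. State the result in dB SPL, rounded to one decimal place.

For uncorrelated sources the intensities add, so convert each level to linear form, sum, and take 10·log₁₀ of the total.
Σ 10^(L/10) = 10^(81.4/10) + 10^(92.3/10) + 10^(85.5/10) = 2.191e+09.
L_total = 10·log₁₀(2.191e+09) = 93.41 dB SPL.

93.4 dB SPL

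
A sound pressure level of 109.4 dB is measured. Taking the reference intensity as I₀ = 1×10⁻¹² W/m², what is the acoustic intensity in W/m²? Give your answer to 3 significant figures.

I = I₀·10^(L/10) = 10⁻¹² × 10^(109.4/10) = 10^(-1.060).

0.0871 W/m²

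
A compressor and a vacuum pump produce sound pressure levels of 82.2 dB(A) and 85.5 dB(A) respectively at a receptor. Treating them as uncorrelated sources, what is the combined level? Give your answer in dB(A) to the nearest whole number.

87 dB(A)

Incoherent sources combine by intensity addition: L_total = 10·log₁₀(Σ 10^(L_i/10)).
Σ 10^(L/10) = 10^(82.2/10) + 10^(85.5/10) = 5.208e+08.
L_total = 10·log₁₀(5.208e+08) = 87.17 dB(A).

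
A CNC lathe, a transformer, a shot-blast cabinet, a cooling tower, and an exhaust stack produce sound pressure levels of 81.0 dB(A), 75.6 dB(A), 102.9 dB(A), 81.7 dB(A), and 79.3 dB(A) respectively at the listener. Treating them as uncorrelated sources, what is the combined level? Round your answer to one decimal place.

103.0 dB(A)

Incoherent sources combine by intensity addition: L_total = 10·log₁₀(Σ 10^(L_i/10)).
Σ 10^(L/10) = 10^(81.0/10) + 10^(75.6/10) + 10^(102.9/10) + 10^(81.7/10) + 10^(79.3/10) = 1.989e+10.
L_total = 10·log₁₀(1.989e+10) = 102.99 dB(A).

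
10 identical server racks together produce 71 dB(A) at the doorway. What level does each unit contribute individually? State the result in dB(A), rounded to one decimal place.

61.0 dB(A)

For N identical incoherent sources L_total = L₁ + 10·log₁₀ N, so L₁ = 71 − 10·log₁₀(10) = 71 − 10.000.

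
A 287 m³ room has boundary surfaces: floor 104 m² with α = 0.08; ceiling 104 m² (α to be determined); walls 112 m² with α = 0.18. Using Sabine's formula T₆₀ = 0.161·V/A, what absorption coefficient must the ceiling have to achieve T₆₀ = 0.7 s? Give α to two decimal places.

A = 0.161·V/T₆₀ = 0.161·287/0.7 = 66.01 m² sabins.
Absorption from the other surfaces = 104·0.08 + 112·0.18 = 28.48 m², so the ceiling must supply 37.53 m² over 104 m².
α = 37.53/104 = 0.361.

0.36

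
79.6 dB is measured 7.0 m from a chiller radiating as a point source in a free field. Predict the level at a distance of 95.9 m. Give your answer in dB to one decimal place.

56.9 dB

Point-source attenuation: ΔL = 20·log₁₀(r₂/r₁) = 20·log₁₀(95.9/7.0) = 22.734 dB.
L₂ = 79.6 − 20·log₁₀(95.9/7.0) = 79.6 − 22.734 = 56.87 dB.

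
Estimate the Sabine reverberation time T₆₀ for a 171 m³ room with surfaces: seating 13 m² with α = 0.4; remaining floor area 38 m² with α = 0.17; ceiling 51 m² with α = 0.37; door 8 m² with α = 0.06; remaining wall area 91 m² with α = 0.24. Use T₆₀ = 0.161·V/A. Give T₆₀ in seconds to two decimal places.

0.52 s

A = Σ Sᵢαᵢ = 13·0.4 + 38·0.17 + 51·0.37 + 8·0.06 + 91·0.24 = 52.85 m².
T₆₀ = 0.161·V/A = 0.161·171/52.85 = 0.521 s.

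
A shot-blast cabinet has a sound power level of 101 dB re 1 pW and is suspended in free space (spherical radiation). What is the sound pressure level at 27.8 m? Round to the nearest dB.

61 dB

The power spreads over a sphere of area 4π·r², so L_p = L_w − 10·log₁₀(4π·r²).
4π·r² = 9712 m², 10·log₁₀ of that is 39.873 dB.
L_p = 101 − 39.873 = 61.13 dB.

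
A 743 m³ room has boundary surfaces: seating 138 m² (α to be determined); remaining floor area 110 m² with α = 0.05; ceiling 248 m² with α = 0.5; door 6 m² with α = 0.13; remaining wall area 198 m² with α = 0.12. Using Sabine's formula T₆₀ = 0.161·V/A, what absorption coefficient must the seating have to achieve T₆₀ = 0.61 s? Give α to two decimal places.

0.30

Required total absorption A = 0.161·743/0.61 = 196.10 m².
Absorption from the other surfaces = 110·0.05 + 248·0.5 + 6·0.13 + 198·0.12 = 154.04 m², so the seating must supply 42.06 m² over 138 m².
α = 42.06/138 = 0.305.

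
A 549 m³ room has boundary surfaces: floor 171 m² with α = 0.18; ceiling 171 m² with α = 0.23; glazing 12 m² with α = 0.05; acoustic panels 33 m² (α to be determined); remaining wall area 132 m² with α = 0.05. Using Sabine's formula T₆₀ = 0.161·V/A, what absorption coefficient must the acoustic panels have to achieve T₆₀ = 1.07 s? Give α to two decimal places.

From T₆₀ = 0.161·V/A, the target T₆₀ = 1.07 s needs A = 0.161·549/1.07 = 82.61 m².
Absorption from the other surfaces = 171·0.18 + 171·0.23 + 12·0.05 + 132·0.05 = 77.31 m², so the acoustic panels must supply 5.30 m² over 33 m².
α = 5.30/33 = 0.161.

0.16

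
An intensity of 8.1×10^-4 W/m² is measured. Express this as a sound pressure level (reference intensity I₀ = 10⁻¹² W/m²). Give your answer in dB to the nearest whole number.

Dividing by I₀ shifts the exponent by 12: I/I₀ = 8.1×10^8.
L = 10·(0.9085 + 8) = 89.08 dB.

89 dB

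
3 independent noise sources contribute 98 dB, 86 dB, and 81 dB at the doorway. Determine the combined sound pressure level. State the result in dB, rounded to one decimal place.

98.3 dB

Incoherent sources combine by intensity addition: L_total = 10·log₁₀(Σ 10^(L_i/10)).
Σ 10^(L/10) = 10^(98/10) + 10^(86/10) + 10^(81/10) = 6.834e+09.
L_total = 10·log₁₀(6.834e+09) = 98.35 dB.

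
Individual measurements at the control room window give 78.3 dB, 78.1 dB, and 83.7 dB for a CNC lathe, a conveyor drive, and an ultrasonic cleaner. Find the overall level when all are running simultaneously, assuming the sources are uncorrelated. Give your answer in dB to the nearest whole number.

Incoherent sources combine by intensity addition: L_total = 10·log₁₀(Σ 10^(L_i/10)).
Σ 10^(L/10) = 10^(78.3/10) + 10^(78.1/10) + 10^(83.7/10) = 3.666e+08.
L_total = 10·log₁₀(3.666e+08) = 85.64 dB.

86 dB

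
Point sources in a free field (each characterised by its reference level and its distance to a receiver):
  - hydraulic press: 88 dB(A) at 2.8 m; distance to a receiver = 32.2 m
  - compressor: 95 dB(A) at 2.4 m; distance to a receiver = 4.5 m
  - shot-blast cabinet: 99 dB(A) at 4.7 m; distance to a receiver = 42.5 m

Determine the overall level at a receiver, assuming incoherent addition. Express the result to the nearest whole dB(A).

Propagate each source to the receiver with L = L_ref − 20·log₁₀(r/r_ref), then add intensities.
hydraulic press: 88 − 20·log₁₀(32.2/2.8) = 88 − 21.21 = 66.79 dB(A).
compressor: 95 − 20·log₁₀(4.5/2.4) = 95 − 5.46 = 89.54 dB(A).
shot-blast cabinet: 99 − 20·log₁₀(42.5/4.7) = 99 − 19.13 = 79.87 dB(A).
Σ 10^(L/10) = 1.001e+09 → L_total = 10·log₁₀(1.001e+09) = 90.01 dB(A).

90 dB(A)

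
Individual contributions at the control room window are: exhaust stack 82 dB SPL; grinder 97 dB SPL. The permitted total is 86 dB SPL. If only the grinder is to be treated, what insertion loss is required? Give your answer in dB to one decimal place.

13.2 dB

Everything except the grinder sums to 10^(82/10) = 1.585e+08 in linear terms, 82.00 dB SPL.
To meet 86 dB SPL overall, the treated grinder may contribute at most 10^(86/10) − 1.585e+08 = 2.396e+08, i.e. 83.80 dB SPL.
Required insertion loss = 97 − 83.80 = 13.20 dB.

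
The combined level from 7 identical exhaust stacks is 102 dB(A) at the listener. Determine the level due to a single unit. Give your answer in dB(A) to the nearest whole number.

94 dB(A)

7 equal contributions raise the level by 10·log₁₀ 7 = 8.451 dB, so each unit alone gives 102 − 8.451.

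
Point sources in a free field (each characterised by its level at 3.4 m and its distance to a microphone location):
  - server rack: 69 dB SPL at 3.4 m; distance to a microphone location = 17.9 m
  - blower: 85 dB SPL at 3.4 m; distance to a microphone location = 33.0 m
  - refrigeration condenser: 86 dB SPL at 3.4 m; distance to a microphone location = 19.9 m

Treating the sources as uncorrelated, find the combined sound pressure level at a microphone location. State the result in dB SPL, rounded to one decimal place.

Apply inverse-square spreading to bring every level to the receiver, then sum 10^(L/10).
server rack: 69 − 20·log₁₀(17.9/3.4) = 69 − 14.43 = 54.57 dB SPL.
blower: 85 − 20·log₁₀(33.0/3.4) = 85 − 19.74 = 65.26 dB SPL.
refrigeration condenser: 86 − 20·log₁₀(19.9/3.4) = 86 − 15.35 = 70.65 dB SPL.
Σ 10^(L/10) = 1.526e+07 → L_total = 10·log₁₀(1.526e+07) = 71.84 dB SPL.

71.8 dB SPL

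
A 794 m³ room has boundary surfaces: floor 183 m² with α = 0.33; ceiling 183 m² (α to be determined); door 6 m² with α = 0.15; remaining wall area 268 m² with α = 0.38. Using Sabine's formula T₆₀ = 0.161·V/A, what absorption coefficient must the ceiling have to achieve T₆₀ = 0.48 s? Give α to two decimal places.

From T₆₀ = 0.161·V/A, the target T₆₀ = 0.48 s needs A = 0.161·794/0.48 = 266.32 m².
Absorption from the other surfaces = 183·0.33 + 6·0.15 + 268·0.38 = 163.13 m², so the ceiling must supply 103.19 m² over 183 m².
α = 103.19/183 = 0.564.

0.56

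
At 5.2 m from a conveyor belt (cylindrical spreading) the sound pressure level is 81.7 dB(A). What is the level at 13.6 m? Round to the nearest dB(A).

78 dB(A)

For a line source, L₂ = L₁ − 10·log₁₀(r₂/r₁).
L₂ = 81.7 − 10·log₁₀(13.6/5.2) = 81.7 − 4.175 = 77.52 dB(A).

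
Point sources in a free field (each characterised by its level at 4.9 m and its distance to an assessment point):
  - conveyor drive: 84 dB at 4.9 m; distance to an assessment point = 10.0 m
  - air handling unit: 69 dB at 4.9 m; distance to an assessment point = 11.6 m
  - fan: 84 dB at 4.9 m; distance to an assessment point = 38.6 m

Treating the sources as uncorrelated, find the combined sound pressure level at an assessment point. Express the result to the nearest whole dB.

Propagate each source to the receiver with L = L_ref − 20·log₁₀(r/r_ref), then add intensities.
conveyor drive: 84 − 20·log₁₀(10.0/4.9) = 84 − 6.20 = 77.80 dB.
air handling unit: 69 − 20·log₁₀(11.6/4.9) = 69 − 7.49 = 61.51 dB.
fan: 84 − 20·log₁₀(38.6/4.9) = 84 − 17.93 = 66.07 dB.
Σ 10^(L/10) = 6.578e+07 → L_total = 10·log₁₀(6.578e+07) = 78.18 dB.

78 dB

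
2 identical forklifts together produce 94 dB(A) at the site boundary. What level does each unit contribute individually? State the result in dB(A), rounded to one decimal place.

91.0 dB(A)

For N identical incoherent sources L_total = L₁ + 10·log₁₀ N, so L₁ = 94 − 10·log₁₀(2) = 94 − 3.010.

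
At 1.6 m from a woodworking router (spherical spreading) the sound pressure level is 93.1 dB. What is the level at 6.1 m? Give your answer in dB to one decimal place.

Spherical spreading from a point source gives a 20·log₁₀(r₂/r₁) drop.
L₂ = 93.1 − 20·log₁₀(6.1/1.6) = 93.1 − 11.624 = 81.48 dB.

81.5 dB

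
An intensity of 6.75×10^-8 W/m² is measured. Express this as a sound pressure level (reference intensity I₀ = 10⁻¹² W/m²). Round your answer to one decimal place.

48.3 dB

Dividing by I₀ shifts the exponent by 12: I/I₀ = 6.75×10^4.
L = 10·(0.8293 + 4) = 48.29 dB.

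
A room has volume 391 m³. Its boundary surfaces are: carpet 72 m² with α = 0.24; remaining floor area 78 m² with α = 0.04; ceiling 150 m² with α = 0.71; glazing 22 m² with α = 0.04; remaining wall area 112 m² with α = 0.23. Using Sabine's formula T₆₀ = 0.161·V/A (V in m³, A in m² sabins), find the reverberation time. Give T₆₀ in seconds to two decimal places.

0.41 s

Summing Sᵢαᵢ: 72·0.24 + 78·0.04 + 150·0.71 + 22·0.04 + 112·0.23 = 153.54 m².
T₆₀ = 0.161·V/A = 0.161·391/153.54 = 0.410 s.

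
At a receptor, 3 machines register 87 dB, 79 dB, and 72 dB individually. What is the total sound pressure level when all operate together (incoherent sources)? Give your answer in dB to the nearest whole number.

Incoherent sources combine by intensity addition: L_total = 10·log₁₀(Σ 10^(L_i/10)).
Σ 10^(L/10) = 10^(87/10) + 10^(79/10) + 10^(72/10) = 5.965e+08.
L_total = 10·log₁₀(5.965e+08) = 87.76 dB.

88 dB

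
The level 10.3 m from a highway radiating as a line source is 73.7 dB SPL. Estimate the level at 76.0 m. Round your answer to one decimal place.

Cylindrical spreading from a line source gives a 10·log₁₀(r₂/r₁) drop.
L₂ = 73.7 − 10·log₁₀(76.0/10.3) = 73.7 − 8.680 = 65.02 dB SPL.

65.0 dB SPL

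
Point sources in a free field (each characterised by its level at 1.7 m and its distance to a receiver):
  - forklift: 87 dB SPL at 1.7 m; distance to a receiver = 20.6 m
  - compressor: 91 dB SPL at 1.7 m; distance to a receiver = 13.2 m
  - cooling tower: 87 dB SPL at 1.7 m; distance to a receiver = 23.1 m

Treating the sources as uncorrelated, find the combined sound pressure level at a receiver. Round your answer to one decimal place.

Propagate each source to the receiver with L = L_ref − 20·log₁₀(r/r_ref), then add intensities.
forklift: 87 − 20·log₁₀(20.6/1.7) = 87 − 21.67 = 65.33 dB SPL.
compressor: 91 − 20·log₁₀(13.2/1.7) = 91 − 17.80 = 73.20 dB SPL.
cooling tower: 87 − 20·log₁₀(23.1/1.7) = 87 − 22.66 = 64.34 dB SPL.
Σ 10^(L/10) = 2.701e+07 → L_total = 10·log₁₀(2.701e+07) = 74.32 dB SPL.

74.3 dB SPL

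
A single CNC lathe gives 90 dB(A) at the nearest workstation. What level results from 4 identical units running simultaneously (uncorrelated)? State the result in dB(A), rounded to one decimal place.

With 4 equal, uncorrelated contributions the intensity is 4× that of one unit, giving a rise of 10·log₁₀ 4.
L_total = 90 + 10·log₁₀(4) = 90 + 6.021 = 96.02 dB(A).

96.0 dB(A)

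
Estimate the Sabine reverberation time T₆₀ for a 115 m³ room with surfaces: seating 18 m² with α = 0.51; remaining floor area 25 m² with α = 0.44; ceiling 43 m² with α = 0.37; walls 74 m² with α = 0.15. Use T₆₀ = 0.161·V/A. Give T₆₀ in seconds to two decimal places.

Summing Sᵢαᵢ: 18·0.51 + 25·0.44 + 43·0.37 + 74·0.15 = 47.19 m².
T₆₀ = 0.161 × 115 / 47.19 = 0.392 s.

0.39 s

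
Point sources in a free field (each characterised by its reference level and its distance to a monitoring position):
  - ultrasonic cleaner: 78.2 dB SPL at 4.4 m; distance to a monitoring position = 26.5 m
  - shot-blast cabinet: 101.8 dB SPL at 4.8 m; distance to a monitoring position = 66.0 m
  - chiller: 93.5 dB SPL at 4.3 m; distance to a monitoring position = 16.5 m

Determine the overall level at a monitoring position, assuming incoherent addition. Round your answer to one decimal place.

Apply inverse-square spreading to bring every level to the receiver, then sum 10^(L/10).
ultrasonic cleaner: 78.2 − 20·log₁₀(26.5/4.4) = 78.2 − 15.60 = 62.60 dB SPL.
shot-blast cabinet: 101.8 − 20·log₁₀(66.0/4.8) = 101.8 − 22.77 = 79.03 dB SPL.
chiller: 93.5 − 20·log₁₀(16.5/4.3) = 93.5 − 11.68 = 81.82 dB SPL.
Σ 10^(L/10) = 2.339e+08 → L_total = 10·log₁₀(2.339e+08) = 83.69 dB SPL.

83.7 dB SPL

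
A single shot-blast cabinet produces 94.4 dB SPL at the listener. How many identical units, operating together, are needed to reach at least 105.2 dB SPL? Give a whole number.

The shortfall is 105.2 − 94.4 = 10.8 dB, and N units add 10·log₁₀ N, so need 10·log₁₀ N ≥ 10.8.
N ≥ 10^(10.8/10) = 12.023, so N = 13.

13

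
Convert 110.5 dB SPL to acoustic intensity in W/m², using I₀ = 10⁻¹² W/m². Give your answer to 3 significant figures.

L = 10·log₁₀(I/I₀) ⇒ I = I₀·10^(L/10) = 10⁻¹² × 10^11.05.

0.112 W/m²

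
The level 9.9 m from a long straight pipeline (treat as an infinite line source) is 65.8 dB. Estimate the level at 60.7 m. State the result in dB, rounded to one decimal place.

57.9 dB

Line-source attenuation: ΔL = 10·log₁₀(r₂/r₁) = 10·log₁₀(60.7/9.9) = 7.876 dB.
L₂ = 65.8 − 10·log₁₀(60.7/9.9) = 65.8 − 7.876 = 57.92 dB.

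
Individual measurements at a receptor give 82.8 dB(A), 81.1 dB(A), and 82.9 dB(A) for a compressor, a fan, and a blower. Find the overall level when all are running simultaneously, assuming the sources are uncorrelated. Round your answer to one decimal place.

Incoherent sources combine by intensity addition: L_total = 10·log₁₀(Σ 10^(L_i/10)).
Σ 10^(L/10) = 10^(82.8/10) + 10^(81.1/10) + 10^(82.9/10) = 5.144e+08.
L_total = 10·log₁₀(5.144e+08) = 87.11 dB(A).

87.1 dB(A)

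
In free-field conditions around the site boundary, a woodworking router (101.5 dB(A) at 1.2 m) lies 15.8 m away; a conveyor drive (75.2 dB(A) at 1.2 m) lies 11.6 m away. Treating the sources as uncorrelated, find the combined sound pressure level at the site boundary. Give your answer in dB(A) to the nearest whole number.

Propagate each source to the receiver with L = L_ref − 20·log₁₀(r/r_ref), then add intensities.
woodworking router: 101.5 − 20·log₁₀(15.8/1.2) = 101.5 − 22.39 = 79.11 dB(A).
conveyor drive: 75.2 − 20·log₁₀(11.6/1.2) = 75.2 − 19.71 = 55.49 dB(A).
Σ 10^(L/10) = 8.183e+07 → L_total = 10·log₁₀(8.183e+07) = 79.13 dB(A).

79 dB(A)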